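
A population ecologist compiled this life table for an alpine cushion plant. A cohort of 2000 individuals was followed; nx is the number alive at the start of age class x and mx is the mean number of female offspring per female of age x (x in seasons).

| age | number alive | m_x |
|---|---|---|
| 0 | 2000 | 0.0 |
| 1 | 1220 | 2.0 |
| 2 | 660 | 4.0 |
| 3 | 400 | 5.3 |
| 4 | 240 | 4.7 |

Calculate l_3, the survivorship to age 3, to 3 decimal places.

l_3 = n_3/n_0 = 400/2000 = 0.2 → 0.200

0.200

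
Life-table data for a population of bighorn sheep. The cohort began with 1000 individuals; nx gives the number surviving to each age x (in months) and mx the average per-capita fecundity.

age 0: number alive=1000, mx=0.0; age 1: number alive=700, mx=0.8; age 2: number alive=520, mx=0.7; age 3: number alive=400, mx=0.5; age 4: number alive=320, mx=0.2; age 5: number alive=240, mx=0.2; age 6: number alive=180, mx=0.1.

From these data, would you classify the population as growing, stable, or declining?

growing

lx = nx/n0 = nx/1000: 1, 0.7, 0.52, 0.4, 0.32, 0.24, 0.18
R0 = Σ lx·mx = 0 + 0.56 + 0.364 + 0.2 + 0.064 + 0.048 + 0.018 = 1.254
R0 > 1, so the population is growing.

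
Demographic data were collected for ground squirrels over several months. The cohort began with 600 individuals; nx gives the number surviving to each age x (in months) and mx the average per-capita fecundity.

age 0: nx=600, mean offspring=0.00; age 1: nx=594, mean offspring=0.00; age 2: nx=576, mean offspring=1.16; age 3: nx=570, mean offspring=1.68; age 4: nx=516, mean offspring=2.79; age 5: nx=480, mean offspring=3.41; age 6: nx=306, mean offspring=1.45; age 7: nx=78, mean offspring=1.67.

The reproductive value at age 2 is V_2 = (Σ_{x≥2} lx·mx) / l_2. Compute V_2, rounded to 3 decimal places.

9.160

lx = nx/n0 = nx/600: 1, 0.99, 0.96, 0.95, 0.86, 0.8, 0.51, 0.13
lx·mx for x ≥ 2: 1.1136, 1.596, 2.3994, 2.728, 0.7395, 0.2171 → sum = 8.7936
V_2 = 8.7936 / l_2 = 8.7936 / 0.96 = 9.16 → 9.160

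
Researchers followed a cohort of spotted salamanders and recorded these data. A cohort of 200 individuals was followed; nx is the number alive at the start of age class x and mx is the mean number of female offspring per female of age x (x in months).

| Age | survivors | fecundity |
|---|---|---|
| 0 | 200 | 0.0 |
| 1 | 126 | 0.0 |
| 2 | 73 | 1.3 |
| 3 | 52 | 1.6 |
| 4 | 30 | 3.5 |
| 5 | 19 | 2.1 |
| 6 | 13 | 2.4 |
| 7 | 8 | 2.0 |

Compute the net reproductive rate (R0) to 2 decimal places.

1.85

lx = nx/n0 = nx/200: 1, 0.63, 0.365, 0.26, 0.15, 0.095, 0.065, 0.04
lx·mx by age: 0, 0, 0.4745, 0.416, 0.525, 0.1995, 0.156, 0.08
R0 = Σ lx·mx = 1.851 → 1.85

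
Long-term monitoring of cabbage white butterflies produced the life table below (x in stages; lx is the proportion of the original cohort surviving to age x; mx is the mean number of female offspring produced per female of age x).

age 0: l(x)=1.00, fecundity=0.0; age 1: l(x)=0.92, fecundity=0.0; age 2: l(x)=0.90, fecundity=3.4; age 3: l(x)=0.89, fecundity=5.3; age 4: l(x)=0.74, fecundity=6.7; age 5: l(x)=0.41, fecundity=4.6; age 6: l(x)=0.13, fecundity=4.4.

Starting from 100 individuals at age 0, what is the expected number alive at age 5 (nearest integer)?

41

Expected survivors = N0 · l_5 = 100 × 0.41 = 41 → 41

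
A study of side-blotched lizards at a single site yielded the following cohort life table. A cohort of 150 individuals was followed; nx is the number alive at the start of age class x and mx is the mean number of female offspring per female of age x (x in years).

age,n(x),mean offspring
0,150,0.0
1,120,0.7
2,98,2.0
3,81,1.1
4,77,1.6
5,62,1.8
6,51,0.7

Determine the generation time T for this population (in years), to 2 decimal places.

lx = nx/n0 = nx/150: 1, 0.8, 0.65333…, 0.54, 0.51333…, 0.41333…, 0.34
lx·mx: 0, 0.56, 1.306667…, 0.594, 0.821333…, 0.744…, 0.238 → R0 = 4.264…
x·lx·mx: 0, 0.56, 2.613333…, 1.782, 3.285333…, 3.72…, 1.428 → Σ = 13.388667…
T = 13.388667… / 4.264… = 3.139931… → 3.14

3.14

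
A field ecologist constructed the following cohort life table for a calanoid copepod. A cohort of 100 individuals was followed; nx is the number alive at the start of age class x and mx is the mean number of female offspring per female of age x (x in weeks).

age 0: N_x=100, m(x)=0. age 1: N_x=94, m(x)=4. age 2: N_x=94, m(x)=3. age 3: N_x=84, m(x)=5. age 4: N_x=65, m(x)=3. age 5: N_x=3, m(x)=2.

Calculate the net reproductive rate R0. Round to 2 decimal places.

lx = nx/n0 = nx/100: 1, 0.94, 0.94, 0.84, 0.65, 0.03
lx·mx by age: 0, 3.76, 2.82, 4.2, 1.95, 0.06
R0 = Σ lx·mx = 12.79 → 12.79

12.79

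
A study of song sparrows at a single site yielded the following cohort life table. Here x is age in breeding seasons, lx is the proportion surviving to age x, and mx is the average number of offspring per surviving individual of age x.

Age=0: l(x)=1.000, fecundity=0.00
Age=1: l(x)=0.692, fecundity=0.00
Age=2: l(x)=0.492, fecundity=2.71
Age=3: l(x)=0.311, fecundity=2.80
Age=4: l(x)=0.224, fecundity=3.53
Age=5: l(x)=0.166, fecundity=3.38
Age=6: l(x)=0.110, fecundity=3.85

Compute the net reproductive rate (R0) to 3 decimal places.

3.979

lx·mx by age: 0, 0, 1.33332, 0.8708, 0.79072, 0.56108, 0.4235
R0 = Σ lx·mx = 3.97942 → 3.979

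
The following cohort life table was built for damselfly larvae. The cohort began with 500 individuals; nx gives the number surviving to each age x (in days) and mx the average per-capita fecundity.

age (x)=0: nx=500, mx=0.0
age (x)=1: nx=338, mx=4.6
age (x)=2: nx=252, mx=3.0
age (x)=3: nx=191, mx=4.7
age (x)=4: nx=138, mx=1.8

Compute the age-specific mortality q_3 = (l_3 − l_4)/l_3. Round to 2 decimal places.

0.28

lx = nx/n0 = nx/500: 1, 0.676, 0.504, 0.382, 0.276
q_3 = (l_3 − l_4) / l_3 = (0.382 − 0.276) / 0.382
     = 0.106 / 0.382 = 0.277487… → 0.28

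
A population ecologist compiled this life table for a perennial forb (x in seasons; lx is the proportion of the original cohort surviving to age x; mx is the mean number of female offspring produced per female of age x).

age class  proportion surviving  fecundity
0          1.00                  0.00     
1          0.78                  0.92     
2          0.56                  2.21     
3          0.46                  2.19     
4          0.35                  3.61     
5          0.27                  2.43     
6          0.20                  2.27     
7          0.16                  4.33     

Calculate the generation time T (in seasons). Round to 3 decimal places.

3.669

lx·mx: 0, 0.7176, 1.2376, 1.0074, 1.2635, 0.6561, 0.454, 0.6928 → R0 = 6.029
x·lx·mx: 0, 0.7176, 2.4752, 3.0222, 5.054, 3.2805, 2.724, 4.8496 → Σ = 22.1231
T = 22.1231 / 6.029 = 3.669448… → 3.669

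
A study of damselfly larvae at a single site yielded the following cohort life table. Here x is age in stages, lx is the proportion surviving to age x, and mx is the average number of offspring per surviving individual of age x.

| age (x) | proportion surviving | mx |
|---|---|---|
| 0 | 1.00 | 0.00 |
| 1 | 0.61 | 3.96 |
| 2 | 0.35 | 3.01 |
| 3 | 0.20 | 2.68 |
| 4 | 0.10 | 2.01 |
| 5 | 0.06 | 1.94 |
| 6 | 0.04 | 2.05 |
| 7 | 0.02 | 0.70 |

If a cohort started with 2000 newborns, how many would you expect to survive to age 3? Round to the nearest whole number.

400

Expected survivors = N0 · l_3 = 2000 × 0.20 = 400 → 400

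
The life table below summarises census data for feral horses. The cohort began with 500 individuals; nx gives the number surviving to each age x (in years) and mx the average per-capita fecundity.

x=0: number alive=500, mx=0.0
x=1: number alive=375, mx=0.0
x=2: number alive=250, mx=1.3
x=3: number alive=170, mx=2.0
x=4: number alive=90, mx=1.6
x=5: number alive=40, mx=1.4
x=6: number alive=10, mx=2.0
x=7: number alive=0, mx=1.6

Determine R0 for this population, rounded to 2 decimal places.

lx = nx/n0 = nx/500: 1, 0.75, 0.5, 0.34, 0.18, 0.08, 0.02, 0
lx·mx by age: 0, 0, 0.65, 0.68, 0.288, 0.112, 0.04, 0
R0 = Σ lx·mx = 1.77 → 1.77

1.77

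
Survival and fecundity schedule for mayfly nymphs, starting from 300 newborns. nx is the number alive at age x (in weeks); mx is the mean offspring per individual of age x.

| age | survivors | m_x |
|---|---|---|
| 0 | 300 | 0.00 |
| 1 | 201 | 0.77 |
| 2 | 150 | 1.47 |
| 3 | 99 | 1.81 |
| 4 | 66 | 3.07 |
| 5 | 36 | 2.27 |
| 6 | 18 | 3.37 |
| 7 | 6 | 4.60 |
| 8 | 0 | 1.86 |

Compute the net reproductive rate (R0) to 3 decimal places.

lx = nx/n0 = nx/300: 1, 0.67, 0.5, 0.33, 0.22, 0.12, 0.06, 0.02, 0
lx·mx by age: 0, 0.5159, 0.735, 0.5973, 0.6754, 0.2724, 0.2022, 0.092, 0
R0 = Σ lx·mx = 3.0902 → 3.090

3.090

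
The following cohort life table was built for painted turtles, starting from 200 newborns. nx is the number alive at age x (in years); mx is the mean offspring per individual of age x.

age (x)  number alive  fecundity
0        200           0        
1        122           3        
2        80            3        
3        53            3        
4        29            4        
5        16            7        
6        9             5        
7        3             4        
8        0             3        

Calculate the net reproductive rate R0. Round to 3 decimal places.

lx = nx/n0 = nx/200: 1, 0.61, 0.4, 0.265, 0.145, 0.08, 0.045, 0.015, 0
lx·mx by age: 0, 1.83, 1.2, 0.795, 0.58, 0.56, 0.225, 0.06, 0
R0 = Σ lx·mx = 5.25 → 5.250

5.250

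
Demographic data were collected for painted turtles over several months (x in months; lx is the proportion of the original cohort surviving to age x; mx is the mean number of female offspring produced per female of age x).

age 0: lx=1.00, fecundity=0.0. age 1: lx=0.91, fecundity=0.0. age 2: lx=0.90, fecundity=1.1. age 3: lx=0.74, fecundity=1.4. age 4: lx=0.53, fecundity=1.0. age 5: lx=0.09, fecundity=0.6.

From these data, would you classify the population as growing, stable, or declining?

growing

R0 = Σ lx·mx = 0 + 0 + 0.99 + 1.036 + 0.53 + 0.054 = 2.61
R0 > 1, so the population is growing.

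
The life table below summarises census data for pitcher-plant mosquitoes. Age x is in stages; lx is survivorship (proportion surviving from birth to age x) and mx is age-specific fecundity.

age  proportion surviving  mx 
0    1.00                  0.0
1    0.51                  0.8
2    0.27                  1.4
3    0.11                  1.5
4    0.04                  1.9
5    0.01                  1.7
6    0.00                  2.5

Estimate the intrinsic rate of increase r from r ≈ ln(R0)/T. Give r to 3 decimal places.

R0 = Σ lx·mx = 0 + 0.408 + 0.378 + 0.165 + 0.076 + 0.017 + 0 = 1.044
Σ x·lx·mx = 2.048; T = 2.048/1.044 = 1.96169…
r ≈ ln(R0)/T = ln(1.044)/1.96169… = 0.02195… → 0.022

0.022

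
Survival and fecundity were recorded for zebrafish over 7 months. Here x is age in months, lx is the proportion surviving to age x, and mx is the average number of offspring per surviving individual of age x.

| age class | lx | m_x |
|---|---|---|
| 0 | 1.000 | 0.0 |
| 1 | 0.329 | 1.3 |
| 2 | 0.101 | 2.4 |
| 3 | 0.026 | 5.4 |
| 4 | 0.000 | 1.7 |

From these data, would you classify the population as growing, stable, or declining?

R0 = Σ lx·mx = 0 + 0.4277 + 0.2424 + 0.1404 + 0 = 0.8105
R0 < 1, so the population is declining.

declining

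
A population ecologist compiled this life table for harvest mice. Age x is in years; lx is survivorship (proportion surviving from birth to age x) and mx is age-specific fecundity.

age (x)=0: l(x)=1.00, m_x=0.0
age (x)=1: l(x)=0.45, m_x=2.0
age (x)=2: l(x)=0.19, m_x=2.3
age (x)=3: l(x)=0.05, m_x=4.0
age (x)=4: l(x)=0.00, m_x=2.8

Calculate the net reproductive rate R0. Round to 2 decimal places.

lx·mx by age: 0, 0.9, 0.437, 0.2, 0
R0 = Σ lx·mx = 1.537 → 1.54

1.54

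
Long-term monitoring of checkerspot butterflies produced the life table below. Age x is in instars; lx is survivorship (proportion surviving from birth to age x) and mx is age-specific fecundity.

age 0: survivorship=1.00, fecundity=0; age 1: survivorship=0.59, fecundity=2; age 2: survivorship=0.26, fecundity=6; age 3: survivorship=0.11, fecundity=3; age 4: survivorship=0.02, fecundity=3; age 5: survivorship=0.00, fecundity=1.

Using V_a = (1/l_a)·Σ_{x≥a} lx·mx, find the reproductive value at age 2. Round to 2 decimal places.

7.50

lx·mx for x ≥ 2: 1.56, 0.33, 0.06, 0 → sum = 1.95
V_2 = 1.95 / l_2 = 1.95 / 0.26 = 7.5 → 7.50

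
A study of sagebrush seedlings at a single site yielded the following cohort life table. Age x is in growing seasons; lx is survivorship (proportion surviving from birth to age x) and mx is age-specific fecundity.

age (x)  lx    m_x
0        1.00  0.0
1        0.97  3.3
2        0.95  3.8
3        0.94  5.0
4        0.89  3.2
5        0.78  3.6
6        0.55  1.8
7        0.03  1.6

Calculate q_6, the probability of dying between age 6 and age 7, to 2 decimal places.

q_6 = (l_6 − l_7) / l_6 = (0.55 − 0.03) / 0.55
     = 0.52 / 0.55 = 0.945455… → 0.95

0.95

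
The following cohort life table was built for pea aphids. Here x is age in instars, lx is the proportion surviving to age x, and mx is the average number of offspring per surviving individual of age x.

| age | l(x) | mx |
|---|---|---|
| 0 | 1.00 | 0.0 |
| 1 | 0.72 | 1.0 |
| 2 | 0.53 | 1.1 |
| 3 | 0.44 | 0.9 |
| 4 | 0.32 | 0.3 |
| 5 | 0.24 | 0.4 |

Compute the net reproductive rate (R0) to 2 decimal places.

lx·mx by age: 0, 0.72, 0.583, 0.396, 0.096, 0.096
R0 = Σ lx·mx = 1.891 → 1.89

1.89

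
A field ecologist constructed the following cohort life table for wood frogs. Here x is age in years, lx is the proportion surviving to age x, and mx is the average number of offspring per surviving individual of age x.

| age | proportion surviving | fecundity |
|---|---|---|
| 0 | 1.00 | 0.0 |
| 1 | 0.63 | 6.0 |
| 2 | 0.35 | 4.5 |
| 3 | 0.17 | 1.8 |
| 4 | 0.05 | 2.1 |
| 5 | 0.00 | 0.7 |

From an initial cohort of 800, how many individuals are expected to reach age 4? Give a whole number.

Expected survivors = N0 · l_4 = 800 × 0.05 = 40 → 40

40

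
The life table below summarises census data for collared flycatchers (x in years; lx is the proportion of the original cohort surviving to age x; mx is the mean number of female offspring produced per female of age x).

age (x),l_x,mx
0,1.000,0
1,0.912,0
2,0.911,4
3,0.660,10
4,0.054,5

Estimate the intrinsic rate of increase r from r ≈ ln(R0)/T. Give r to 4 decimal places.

0.8782

R0 = Σ lx·mx = 0 + 0 + 3.644 + 6.6 + 0.27 = 10.514
Σ x·lx·mx = 28.168; T = 28.168/10.514 = 2.67909…
r ≈ ln(R0)/T = ln(10.514)/2.67909… = 0.878173… → 0.8782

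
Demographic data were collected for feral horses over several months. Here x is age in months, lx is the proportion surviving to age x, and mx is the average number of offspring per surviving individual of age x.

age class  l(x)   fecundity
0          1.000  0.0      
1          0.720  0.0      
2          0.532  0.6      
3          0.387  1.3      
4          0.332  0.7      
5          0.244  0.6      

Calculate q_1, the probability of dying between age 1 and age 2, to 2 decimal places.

q_1 = (l_1 − l_2) / l_1 = (0.72 − 0.532) / 0.72
     = 0.188 / 0.72 = 0.261111… → 0.26

0.26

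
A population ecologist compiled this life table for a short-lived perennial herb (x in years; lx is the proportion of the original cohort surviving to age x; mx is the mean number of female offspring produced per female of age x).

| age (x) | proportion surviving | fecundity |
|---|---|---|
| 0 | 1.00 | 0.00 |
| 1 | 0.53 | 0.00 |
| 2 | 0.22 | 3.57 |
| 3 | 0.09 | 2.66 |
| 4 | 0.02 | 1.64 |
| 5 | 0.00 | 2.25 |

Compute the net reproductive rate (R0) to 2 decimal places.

lx·mx by age: 0, 0, 0.7854, 0.2394, 0.0328, 0
R0 = Σ lx·mx = 1.0576 → 1.06

1.06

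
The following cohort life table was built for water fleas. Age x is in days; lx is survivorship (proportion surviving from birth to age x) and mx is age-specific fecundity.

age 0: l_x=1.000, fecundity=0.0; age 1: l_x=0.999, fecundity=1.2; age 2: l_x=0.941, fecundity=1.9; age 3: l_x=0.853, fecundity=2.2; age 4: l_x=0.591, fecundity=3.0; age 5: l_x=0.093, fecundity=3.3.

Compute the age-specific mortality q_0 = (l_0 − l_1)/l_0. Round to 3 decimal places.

0.001

q_0 = (l_0 − l_1) / l_0 = (1 − 0.999) / 1
     = 0.001 / 1 = 0.001 → 0.001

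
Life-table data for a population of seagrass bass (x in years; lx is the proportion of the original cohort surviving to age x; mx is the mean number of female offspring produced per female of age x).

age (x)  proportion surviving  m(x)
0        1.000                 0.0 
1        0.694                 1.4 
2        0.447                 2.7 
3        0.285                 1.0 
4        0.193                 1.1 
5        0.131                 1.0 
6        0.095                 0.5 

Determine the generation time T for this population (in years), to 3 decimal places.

lx·mx: 0, 0.9716, 1.2069, 0.285, 0.2123, 0.131, 0.0475 → R0 = 2.8543
x·lx·mx: 0, 0.9716, 2.4138, 0.855, 0.8492, 0.655, 0.285 → Σ = 6.0296
T = 6.0296 / 2.8543 = 2.112462… → 2.112

2.112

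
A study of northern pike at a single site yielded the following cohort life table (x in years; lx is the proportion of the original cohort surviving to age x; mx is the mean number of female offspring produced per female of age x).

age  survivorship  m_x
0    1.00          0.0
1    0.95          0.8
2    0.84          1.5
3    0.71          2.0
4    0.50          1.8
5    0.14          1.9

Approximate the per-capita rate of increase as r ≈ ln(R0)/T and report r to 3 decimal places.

R0 = Σ lx·mx = 0 + 0.76 + 1.26 + 1.42 + 0.9 + 0.266 = 4.606
Σ x·lx·mx = 12.47; T = 12.47/4.606 = 2.70734…
r ≈ ln(R0)/T = ln(4.606)/2.70734… = 0.56416… → 0.564

0.564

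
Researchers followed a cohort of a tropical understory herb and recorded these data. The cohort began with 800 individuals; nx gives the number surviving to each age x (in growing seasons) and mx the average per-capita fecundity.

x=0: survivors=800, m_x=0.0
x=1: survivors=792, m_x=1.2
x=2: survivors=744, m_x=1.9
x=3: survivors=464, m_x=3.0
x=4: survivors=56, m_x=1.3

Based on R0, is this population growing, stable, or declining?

lx = nx/n0 = nx/800: 1, 0.99, 0.93, 0.58, 0.07
R0 = Σ lx·mx = 0 + 1.188 + 1.767 + 1.74 + 0.091 = 4.786
R0 > 1, so the population is growing.

growing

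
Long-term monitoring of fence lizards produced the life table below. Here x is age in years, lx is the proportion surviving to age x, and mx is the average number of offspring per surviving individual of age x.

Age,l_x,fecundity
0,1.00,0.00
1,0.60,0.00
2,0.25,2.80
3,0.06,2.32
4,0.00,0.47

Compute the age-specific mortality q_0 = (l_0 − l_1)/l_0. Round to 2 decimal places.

0.40

q_0 = (l_0 − l_1) / l_0 = (1 − 0.6) / 1
     = 0.4 / 1 = 0.4 → 0.40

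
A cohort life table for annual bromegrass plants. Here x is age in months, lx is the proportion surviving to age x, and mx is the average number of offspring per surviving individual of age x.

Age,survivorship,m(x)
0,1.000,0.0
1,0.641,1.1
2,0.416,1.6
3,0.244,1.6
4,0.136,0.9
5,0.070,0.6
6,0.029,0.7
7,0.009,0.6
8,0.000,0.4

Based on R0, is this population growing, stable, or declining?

growing

R0 = Σ lx·mx = 0 + 0.7051 + 0.6656 + 0.3904 + 0.1224 + 0.042 + 0.0203 + 0.0054 + 0 = 1.9512
R0 > 1, so the population is growing.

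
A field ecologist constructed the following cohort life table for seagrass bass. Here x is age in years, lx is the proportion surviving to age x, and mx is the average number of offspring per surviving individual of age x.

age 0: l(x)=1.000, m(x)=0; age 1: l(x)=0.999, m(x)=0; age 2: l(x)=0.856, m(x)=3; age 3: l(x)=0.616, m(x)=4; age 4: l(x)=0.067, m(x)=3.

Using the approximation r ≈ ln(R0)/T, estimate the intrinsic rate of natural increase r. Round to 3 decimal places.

0.650

R0 = Σ lx·mx = 0 + 0 + 2.568 + 2.464 + 0.201 = 5.233
Σ x·lx·mx = 13.332; T = 13.332/5.233 = 2.54768…
r ≈ ln(R0)/T = ln(5.233)/2.54768… = 0.64961… → 0.650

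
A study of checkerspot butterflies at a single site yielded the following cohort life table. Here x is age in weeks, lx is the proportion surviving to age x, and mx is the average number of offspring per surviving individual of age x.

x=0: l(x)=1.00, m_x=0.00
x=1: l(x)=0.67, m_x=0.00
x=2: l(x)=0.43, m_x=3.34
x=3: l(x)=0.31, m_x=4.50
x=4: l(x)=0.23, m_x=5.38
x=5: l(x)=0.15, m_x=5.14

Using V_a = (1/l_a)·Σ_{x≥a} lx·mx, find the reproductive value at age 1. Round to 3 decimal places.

lx·mx for x ≥ 1: 0, 1.4362, 1.395, 1.2374, 0.771 → sum = 4.8396
V_1 = 4.8396 / l_1 = 4.8396 / 0.67 = 7.223284… → 7.223

7.223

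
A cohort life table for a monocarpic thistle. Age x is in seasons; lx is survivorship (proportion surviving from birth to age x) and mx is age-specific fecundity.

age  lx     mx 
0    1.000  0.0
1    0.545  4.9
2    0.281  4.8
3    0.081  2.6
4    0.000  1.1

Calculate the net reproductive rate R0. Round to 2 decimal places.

4.23

lx·mx by age: 0, 2.6705, 1.3488, 0.2106, 0
R0 = Σ lx·mx = 4.2299 → 4.23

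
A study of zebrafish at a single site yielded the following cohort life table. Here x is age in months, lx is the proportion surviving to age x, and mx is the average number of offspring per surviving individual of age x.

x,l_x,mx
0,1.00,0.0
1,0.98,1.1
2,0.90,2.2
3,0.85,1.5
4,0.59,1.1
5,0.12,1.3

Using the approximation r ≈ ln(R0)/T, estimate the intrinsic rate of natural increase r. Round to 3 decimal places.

R0 = Σ lx·mx = 0 + 1.078 + 1.98 + 1.275 + 0.649 + 0.156 = 5.138
Σ x·lx·mx = 12.239; T = 12.239/5.138 = 2.38206…
r ≈ ln(R0)/T = ln(5.138)/2.38206… = 0.68708… → 0.687

0.687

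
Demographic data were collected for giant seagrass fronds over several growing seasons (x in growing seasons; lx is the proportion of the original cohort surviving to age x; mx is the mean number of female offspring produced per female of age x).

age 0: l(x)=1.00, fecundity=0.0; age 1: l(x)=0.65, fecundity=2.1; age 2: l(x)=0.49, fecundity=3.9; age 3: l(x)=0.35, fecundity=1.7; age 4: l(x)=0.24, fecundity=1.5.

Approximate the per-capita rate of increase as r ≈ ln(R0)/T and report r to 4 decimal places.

0.7255

R0 = Σ lx·mx = 0 + 1.365 + 1.911 + 0.595 + 0.36 = 4.231
Σ x·lx·mx = 8.412; T = 8.412/4.231 = 1.98818…
r ≈ ln(R0)/T = ln(4.231)/1.98818… = 0.725506… → 0.7255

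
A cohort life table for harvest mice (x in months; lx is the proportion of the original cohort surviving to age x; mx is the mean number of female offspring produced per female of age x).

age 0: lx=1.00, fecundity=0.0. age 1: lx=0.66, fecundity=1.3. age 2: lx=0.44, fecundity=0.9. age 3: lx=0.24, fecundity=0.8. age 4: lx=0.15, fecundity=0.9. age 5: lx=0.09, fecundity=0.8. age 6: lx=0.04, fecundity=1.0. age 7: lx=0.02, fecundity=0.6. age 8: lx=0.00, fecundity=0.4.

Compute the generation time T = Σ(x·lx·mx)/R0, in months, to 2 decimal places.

2.02

lx·mx: 0, 0.858, 0.396, 0.192, 0.135, 0.072, 0.04, 0.012, 0 → R0 = 1.705
x·lx·mx: 0, 0.858, 0.792, 0.576, 0.54, 0.36, 0.24, 0.084, 0 → Σ = 3.45
T = 3.45 / 1.705 = 2.02346… → 2.02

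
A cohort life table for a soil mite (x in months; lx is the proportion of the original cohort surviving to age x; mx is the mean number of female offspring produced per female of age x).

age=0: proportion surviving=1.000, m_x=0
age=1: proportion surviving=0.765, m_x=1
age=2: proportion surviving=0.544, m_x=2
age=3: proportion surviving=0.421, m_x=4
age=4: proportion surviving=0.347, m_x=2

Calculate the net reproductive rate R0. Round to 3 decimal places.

4.231

lx·mx by age: 0, 0.765, 1.088, 1.684, 0.694
R0 = Σ lx·mx = 4.231 → 4.231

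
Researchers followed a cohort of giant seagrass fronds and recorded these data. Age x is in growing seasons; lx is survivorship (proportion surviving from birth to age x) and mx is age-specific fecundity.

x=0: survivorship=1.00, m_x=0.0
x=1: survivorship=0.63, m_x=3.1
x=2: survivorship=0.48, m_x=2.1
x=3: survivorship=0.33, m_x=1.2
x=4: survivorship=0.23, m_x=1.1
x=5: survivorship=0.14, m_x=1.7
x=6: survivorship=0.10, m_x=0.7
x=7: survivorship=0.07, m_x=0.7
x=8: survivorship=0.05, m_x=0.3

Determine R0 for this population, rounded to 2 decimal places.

lx·mx by age: 0, 1.953, 1.008, 0.396, 0.253, 0.238, 0.07, 0.049, 0.015
R0 = Σ lx·mx = 3.982 → 3.98

3.98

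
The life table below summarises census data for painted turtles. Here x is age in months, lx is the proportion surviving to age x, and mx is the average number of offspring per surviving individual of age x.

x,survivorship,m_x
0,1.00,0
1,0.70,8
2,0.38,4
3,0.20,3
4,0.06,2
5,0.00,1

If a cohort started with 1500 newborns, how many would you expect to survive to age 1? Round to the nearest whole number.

1050

Expected survivors = N0 · l_1 = 1500 × 0.70 = 1050 → 1050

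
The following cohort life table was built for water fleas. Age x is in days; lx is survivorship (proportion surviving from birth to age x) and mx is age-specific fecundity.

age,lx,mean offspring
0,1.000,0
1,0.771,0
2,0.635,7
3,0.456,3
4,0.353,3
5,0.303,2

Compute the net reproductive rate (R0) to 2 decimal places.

lx·mx by age: 0, 0, 4.445, 1.368, 1.059, 0.606
R0 = Σ lx·mx = 7.478 → 7.48

7.48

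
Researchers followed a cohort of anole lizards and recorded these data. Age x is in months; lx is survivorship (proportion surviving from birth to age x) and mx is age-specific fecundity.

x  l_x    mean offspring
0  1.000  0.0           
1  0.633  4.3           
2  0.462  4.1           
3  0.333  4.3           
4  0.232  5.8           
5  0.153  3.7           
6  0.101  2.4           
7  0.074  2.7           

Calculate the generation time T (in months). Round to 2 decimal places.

lx·mx: 0, 2.7219, 1.8942, 1.4319, 1.3456, 0.5661, 0.2424, 0.1998 → R0 = 8.4019
x·lx·mx: 0, 2.7219, 3.7884, 4.2957, 5.3824, 2.8305, 1.4544, 1.3986 → Σ = 21.8719
T = 21.8719 / 8.4019 = 2.603209… → 2.60

2.60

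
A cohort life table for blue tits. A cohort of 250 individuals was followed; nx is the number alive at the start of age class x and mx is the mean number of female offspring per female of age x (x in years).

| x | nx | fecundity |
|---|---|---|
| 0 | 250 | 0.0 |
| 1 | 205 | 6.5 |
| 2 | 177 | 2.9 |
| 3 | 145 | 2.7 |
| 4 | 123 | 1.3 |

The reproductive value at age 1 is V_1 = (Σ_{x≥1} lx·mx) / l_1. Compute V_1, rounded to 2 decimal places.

11.69

lx = nx/n0 = nx/250: 1, 0.82, 0.708, 0.58, 0.492
lx·mx for x ≥ 1: 5.33, 2.0532, 1.566, 0.6396 → sum = 9.5888
V_1 = 9.5888 / l_1 = 9.5888 / 0.82 = 11.693659… → 11.69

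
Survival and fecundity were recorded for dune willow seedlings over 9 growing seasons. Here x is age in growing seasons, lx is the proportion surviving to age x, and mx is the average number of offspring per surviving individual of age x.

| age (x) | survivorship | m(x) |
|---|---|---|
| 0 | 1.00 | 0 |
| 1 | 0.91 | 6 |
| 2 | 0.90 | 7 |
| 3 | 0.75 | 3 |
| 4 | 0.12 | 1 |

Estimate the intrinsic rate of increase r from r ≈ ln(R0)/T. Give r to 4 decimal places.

1.4797

R0 = Σ lx·mx = 0 + 5.46 + 6.3 + 2.25 + 0.12 = 14.13
Σ x·lx·mx = 25.29; T = 25.29/14.13 = 1.78981…
r ≈ ln(R0)/T = ln(14.13)/1.78981… = 1.479655… → 1.4797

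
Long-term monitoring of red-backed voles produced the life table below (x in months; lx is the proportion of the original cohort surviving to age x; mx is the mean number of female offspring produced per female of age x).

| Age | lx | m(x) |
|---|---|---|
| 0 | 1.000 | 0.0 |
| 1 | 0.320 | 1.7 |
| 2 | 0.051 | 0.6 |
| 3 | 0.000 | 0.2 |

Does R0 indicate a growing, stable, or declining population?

R0 = Σ lx·mx = 0 + 0.544 + 0.0306 + 0 = 0.5746
R0 < 1, so the population is declining.

declining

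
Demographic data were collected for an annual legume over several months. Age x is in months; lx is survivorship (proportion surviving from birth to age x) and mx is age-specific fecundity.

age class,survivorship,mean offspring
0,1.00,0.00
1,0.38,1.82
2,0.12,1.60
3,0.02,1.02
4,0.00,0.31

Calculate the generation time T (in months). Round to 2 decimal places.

lx·mx: 0, 0.6916, 0.192, 0.0204, 0 → R0 = 0.904
x·lx·mx: 0, 0.6916, 0.384, 0.0612, 0 → Σ = 1.1368
T = 1.1368 / 0.904 = 1.257522… → 1.26

1.26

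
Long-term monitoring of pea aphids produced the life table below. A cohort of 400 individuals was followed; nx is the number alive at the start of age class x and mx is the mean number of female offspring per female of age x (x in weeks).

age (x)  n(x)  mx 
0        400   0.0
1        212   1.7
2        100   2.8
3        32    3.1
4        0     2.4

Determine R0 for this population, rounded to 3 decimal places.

lx = nx/n0 = nx/400: 1, 0.53, 0.25, 0.08, 0
lx·mx by age: 0, 0.901, 0.7, 0.248, 0
R0 = Σ lx·mx = 1.849 → 1.849

1.849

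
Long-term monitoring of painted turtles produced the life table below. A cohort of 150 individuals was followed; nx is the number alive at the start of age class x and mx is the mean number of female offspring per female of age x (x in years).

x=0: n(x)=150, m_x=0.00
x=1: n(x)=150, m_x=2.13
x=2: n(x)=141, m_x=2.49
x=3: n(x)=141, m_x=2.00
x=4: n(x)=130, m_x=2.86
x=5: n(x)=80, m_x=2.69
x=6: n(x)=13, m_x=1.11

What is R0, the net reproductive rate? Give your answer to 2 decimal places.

10.36

lx = nx/n0 = nx/150: 1, 1, 0.94, 0.94, 0.86667…, 0.53333…, 0.08667…
lx·mx by age: 0, 2.13, 2.3406, 1.88, 2.478667…, 1.434667…, 0.0962…
R0 = Σ lx·mx = 10.360133… → 10.36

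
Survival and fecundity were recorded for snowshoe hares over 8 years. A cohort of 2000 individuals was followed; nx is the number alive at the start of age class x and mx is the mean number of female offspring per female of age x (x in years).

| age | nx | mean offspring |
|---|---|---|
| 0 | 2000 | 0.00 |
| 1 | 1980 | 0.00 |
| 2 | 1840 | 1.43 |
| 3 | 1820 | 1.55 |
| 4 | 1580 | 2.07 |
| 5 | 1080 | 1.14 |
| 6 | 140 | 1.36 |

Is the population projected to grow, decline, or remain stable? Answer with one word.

growing

lx = nx/n0 = nx/2000: 1, 0.99, 0.92, 0.91, 0.79, 0.54, 0.07
R0 = Σ lx·mx = 0 + 0 + 1.3156 + 1.4105 + 1.6353 + 0.6156 + 0.0952 = 5.0722
R0 > 1, so the population is growing.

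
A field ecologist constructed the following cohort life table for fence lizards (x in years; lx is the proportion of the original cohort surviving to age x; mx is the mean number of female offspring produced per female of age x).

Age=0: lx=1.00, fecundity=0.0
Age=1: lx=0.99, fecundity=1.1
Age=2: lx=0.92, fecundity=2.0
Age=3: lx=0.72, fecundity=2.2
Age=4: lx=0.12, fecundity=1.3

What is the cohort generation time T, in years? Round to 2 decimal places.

2.17

lx·mx: 0, 1.089, 1.84, 1.584, 0.156 → R0 = 4.669
x·lx·mx: 0, 1.089, 3.68, 4.752, 0.624 → Σ = 10.145
T = 10.145 / 4.669 = 2.172842… → 2.17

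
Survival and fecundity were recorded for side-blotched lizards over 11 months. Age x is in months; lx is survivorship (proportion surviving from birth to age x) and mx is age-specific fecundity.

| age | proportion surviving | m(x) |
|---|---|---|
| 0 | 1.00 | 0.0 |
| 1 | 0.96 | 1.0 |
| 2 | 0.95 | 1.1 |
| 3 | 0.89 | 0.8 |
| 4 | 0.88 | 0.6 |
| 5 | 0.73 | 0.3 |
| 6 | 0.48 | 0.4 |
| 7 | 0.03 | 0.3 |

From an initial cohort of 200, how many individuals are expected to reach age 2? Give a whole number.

Expected survivors = N0 · l_2 = 200 × 0.95 = 190 → 190

190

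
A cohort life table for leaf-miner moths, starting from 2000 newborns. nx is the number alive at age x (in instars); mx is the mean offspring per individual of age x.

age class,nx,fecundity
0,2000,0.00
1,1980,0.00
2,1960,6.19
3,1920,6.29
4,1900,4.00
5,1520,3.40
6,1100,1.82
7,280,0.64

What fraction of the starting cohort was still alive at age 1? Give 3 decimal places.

l_1 = n_1/n_0 = 1980/2000 = 0.99 → 0.990

0.990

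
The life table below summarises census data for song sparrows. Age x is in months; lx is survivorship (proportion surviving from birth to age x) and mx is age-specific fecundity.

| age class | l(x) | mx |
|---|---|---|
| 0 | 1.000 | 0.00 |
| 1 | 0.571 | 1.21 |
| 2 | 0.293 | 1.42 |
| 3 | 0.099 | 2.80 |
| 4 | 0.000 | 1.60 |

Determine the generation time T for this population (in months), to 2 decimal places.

1.70

lx·mx: 0, 0.69091, 0.41606, 0.2772, 0 → R0 = 1.38417
x·lx·mx: 0, 0.69091, 0.83212, 0.8316, 0 → Σ = 2.35463
T = 2.35463 / 1.38417 = 1.701113… → 1.70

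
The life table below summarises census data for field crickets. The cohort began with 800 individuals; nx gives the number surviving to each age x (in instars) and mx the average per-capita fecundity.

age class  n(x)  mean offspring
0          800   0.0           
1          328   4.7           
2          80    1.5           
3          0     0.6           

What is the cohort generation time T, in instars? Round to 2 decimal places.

lx = nx/n0 = nx/800: 1, 0.41, 0.1, 0
lx·mx: 0, 1.927, 0.15, 0 → R0 = 2.077
x·lx·mx: 0, 1.927, 0.3, 0 → Σ = 2.227
T = 2.227 / 2.077 = 1.07222… → 1.07

1.07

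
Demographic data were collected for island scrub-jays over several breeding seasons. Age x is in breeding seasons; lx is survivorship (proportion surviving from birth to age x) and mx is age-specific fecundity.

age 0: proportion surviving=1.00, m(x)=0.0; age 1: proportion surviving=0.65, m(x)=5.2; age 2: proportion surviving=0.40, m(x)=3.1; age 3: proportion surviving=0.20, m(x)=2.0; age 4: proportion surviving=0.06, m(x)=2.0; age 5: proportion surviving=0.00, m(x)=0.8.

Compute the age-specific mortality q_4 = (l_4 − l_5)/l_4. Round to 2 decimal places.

1.00

q_4 = (l_4 − l_5) / l_4 = (0.06 − 0) / 0.06
     = 0.06 / 0.06 = 1 → 1.00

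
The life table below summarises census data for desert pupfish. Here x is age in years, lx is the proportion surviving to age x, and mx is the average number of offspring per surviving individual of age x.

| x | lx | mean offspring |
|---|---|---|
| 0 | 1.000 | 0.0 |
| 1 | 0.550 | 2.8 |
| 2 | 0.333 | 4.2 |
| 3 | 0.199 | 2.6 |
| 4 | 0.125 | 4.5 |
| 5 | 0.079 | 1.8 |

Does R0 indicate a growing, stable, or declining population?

R0 = Σ lx·mx = 0 + 1.54 + 1.3986 + 0.5174 + 0.5625 + 0.1422 = 4.1607
R0 > 1, so the population is growing.

growing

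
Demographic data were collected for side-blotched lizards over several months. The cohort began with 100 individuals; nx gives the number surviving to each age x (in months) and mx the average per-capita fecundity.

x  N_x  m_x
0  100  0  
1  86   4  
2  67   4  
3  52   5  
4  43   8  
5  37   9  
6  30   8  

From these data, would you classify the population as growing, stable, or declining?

lx = nx/n0 = nx/100: 1, 0.86, 0.67, 0.52, 0.43, 0.37, 0.3
R0 = Σ lx·mx = 0 + 3.44 + 2.68 + 2.6 + 3.44 + 3.33 + 2.4 = 17.89
R0 > 1, so the population is growing.

growing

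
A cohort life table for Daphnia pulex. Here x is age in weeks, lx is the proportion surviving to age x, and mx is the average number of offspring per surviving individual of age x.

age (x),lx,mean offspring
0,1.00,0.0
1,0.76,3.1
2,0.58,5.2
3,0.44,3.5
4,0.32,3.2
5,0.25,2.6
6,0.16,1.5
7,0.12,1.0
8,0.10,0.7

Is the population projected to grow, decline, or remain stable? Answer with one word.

growing

R0 = Σ lx·mx = 0 + 2.356 + 3.016 + 1.54 + 1.024 + 0.65 + 0.24 + 0.12 + 0.07 = 9.016
R0 > 1, so the population is growing.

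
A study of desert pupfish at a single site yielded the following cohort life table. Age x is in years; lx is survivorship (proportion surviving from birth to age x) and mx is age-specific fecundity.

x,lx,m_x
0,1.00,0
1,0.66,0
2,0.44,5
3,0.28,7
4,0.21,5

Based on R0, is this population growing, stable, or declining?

growing

R0 = Σ lx·mx = 0 + 0 + 2.2 + 1.96 + 1.05 = 5.21
R0 > 1, so the population is growing.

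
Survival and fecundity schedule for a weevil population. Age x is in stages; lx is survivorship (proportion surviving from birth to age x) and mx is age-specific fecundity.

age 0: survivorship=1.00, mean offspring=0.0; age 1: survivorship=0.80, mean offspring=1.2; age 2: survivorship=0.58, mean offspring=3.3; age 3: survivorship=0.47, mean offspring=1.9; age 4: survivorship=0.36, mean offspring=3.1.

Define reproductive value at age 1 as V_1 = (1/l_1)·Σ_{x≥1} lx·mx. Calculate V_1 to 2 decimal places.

lx·mx for x ≥ 1: 0.96, 1.914, 0.893, 1.116 → sum = 4.883
V_1 = 4.883 / l_1 = 4.883 / 0.8 = 6.10375 → 6.10

6.10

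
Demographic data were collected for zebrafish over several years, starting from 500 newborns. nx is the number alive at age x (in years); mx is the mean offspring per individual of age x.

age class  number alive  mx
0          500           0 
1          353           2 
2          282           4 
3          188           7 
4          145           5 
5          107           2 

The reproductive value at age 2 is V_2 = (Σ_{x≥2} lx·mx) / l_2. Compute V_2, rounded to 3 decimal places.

11.996

lx = nx/n0 = nx/500: 1, 0.706, 0.564, 0.376, 0.29, 0.214
lx·mx for x ≥ 2: 2.256, 2.632, 1.45, 0.428 → sum = 6.766
V_2 = 6.766 / l_2 = 6.766 / 0.564 = 11.996454… → 11.996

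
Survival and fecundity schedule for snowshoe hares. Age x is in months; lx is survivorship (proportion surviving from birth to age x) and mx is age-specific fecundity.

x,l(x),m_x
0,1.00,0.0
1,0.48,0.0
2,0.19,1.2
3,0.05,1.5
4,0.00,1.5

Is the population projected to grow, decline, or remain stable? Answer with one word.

R0 = Σ lx·mx = 0 + 0 + 0.228 + 0.075 + 0 = 0.303
R0 < 1, so the population is declining.

declining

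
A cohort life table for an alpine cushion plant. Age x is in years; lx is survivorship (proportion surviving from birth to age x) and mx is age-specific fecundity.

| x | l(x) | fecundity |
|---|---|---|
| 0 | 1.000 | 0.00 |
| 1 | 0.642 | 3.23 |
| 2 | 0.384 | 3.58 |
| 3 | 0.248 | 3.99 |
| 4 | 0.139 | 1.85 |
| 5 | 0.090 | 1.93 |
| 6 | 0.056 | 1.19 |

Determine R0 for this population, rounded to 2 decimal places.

lx·mx by age: 0, 2.07366, 1.37472, 0.98952, 0.25715, 0.1737, 0.06664
R0 = Σ lx·mx = 4.93539 → 4.94

4.94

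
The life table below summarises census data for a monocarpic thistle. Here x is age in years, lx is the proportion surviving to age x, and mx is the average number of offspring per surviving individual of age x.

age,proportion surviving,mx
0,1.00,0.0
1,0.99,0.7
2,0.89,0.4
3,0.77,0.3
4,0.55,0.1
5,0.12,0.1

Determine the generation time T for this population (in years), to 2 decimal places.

1.77

lx·mx: 0, 0.693, 0.356, 0.231, 0.055, 0.012 → R0 = 1.347
x·lx·mx: 0, 0.693, 0.712, 0.693, 0.22, 0.06 → Σ = 2.378
T = 2.378 / 1.347 = 1.765405… → 1.77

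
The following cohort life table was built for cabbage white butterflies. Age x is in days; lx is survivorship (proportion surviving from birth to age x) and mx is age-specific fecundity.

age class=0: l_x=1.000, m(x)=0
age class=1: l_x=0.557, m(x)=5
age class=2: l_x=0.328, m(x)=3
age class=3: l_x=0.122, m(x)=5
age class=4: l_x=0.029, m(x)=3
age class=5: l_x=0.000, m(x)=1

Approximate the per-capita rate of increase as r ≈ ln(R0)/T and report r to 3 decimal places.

0.964

R0 = Σ lx·mx = 0 + 2.785 + 0.984 + 0.61 + 0.087 + 0 = 4.466
Σ x·lx·mx = 6.931; T = 6.931/4.466 = 1.55195…
r ≈ ln(R0)/T = ln(4.466)/1.55195… = 0.96427… → 0.964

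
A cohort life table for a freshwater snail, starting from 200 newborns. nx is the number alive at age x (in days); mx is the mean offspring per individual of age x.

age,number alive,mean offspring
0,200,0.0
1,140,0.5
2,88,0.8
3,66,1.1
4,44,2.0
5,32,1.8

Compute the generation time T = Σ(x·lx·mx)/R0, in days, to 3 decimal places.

lx = nx/n0 = nx/200: 1, 0.7, 0.44, 0.33, 0.22, 0.16
lx·mx: 0, 0.35, 0.352, 0.363, 0.44, 0.288 → R0 = 1.793
x·lx·mx: 0, 0.35, 0.704, 1.089, 1.76, 1.44 → Σ = 5.343
T = 5.343 / 1.793 = 2.979922… → 2.980

2.980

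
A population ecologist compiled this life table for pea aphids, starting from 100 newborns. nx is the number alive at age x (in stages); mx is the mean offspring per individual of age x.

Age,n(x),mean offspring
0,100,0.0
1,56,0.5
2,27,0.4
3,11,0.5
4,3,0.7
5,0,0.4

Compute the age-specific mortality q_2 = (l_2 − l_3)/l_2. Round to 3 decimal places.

lx = nx/n0 = nx/100: 1, 0.56, 0.27, 0.11, 0.03, 0
q_2 = (l_2 − l_3) / l_2 = (0.27 − 0.11) / 0.27
     = 0.16 / 0.27 = 0.592593… → 0.593

0.593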